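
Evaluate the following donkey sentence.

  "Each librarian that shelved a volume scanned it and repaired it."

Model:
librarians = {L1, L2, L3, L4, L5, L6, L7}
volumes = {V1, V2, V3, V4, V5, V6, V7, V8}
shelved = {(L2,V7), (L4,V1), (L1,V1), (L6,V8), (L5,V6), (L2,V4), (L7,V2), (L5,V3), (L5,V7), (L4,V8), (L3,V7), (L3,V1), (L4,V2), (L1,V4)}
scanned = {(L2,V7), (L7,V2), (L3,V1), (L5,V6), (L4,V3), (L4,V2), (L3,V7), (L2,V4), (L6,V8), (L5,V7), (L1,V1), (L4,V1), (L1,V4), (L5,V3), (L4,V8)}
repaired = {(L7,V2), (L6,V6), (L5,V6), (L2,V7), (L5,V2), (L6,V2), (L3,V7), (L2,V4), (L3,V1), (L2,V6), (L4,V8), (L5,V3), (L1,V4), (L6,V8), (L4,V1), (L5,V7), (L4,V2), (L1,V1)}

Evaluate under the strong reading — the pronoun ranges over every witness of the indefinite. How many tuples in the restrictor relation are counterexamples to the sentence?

0

"it" takes "a volume" as antecedent — a donkey pronoun bound across the clause boundary.
Strong reading: for every (l,v) with shelved(l,v), scanned(l,v) ∧ repaired(l,v).
Restrictor pairs: (L1,V1) ✓  (L1,V4) ✓  (L2,V4) ✓  (L2,V7) ✓  (L3,V1) ✓  (L3,V7) ✓  (L4,V1) ✓  (L4,V2) ✓  (L4,V8) ✓  (L5,V3) ✓  (L5,V6) ✓  (L5,V7) ✓  (L6,V8) ✓  (L7,V2) ✓
Counterexamples (restrictor pairs failing the scope): 0.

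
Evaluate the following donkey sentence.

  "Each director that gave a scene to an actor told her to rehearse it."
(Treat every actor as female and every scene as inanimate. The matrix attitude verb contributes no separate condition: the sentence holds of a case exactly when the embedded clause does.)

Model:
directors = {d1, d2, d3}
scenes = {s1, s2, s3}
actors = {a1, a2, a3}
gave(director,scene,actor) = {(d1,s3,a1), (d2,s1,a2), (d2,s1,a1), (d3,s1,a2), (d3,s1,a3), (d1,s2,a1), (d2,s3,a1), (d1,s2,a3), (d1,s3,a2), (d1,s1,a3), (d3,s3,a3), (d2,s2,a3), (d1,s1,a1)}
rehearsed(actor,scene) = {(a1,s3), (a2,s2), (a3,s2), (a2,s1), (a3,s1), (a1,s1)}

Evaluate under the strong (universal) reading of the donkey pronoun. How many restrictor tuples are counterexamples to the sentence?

3

"her" takes "an actor" as antecedent and "it" takes "a scene"; both are donkey pronouns co-varying with the restrictor.
Strong reading: for every (d,s,a) with gave(d,s,a), rehearsed(a,s).
Restrictor triples: (d1,s1,a1)→rehearsed(a1,s1) ✓  (d1,s1,a3)→rehearsed(a3,s1) ✓  (d1,s2,a1)→rehearsed(a1,s2) ✗  (d1,s2,a3)→rehearsed(a3,s2) ✓  (d1,s3,a1)→rehearsed(a1,s3) ✓  (d1,s3,a2)→rehearsed(a2,s3) ✗  (d2,s1,a1)→rehearsed(a1,s1) ✓  (d2,s1,a2)→rehearsed(a2,s1) ✓  (d2,s2,a3)→rehearsed(a3,s2) ✓  (d2,s3,a1)→rehearsed(a1,s3) ✓  (d3,s1,a2)→rehearsed(a2,s1) ✓  (d3,s1,a3)→rehearsed(a3,s1) ✓  (d3,s3,a3)→rehearsed(a3,s3) ✗
Counterexamples (restrictor triples failing the scope): 3.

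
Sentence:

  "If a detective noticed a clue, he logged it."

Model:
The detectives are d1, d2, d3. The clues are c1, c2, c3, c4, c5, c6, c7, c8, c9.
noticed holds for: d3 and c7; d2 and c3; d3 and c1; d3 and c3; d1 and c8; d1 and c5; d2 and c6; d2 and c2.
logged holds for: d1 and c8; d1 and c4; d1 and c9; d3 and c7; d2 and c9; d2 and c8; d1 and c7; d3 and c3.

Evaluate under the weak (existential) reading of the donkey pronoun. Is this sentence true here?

False

"it" takes "a clue" as antecedent — a donkey pronoun bound across the clause boundary.
Weak reading: every detective d with some noticed-clue has at least one noticed-clue c such that logged(d,c).
Per detective: d1:✓  d2:✗  d3:✓
d2 has no witness among its noticed-clues.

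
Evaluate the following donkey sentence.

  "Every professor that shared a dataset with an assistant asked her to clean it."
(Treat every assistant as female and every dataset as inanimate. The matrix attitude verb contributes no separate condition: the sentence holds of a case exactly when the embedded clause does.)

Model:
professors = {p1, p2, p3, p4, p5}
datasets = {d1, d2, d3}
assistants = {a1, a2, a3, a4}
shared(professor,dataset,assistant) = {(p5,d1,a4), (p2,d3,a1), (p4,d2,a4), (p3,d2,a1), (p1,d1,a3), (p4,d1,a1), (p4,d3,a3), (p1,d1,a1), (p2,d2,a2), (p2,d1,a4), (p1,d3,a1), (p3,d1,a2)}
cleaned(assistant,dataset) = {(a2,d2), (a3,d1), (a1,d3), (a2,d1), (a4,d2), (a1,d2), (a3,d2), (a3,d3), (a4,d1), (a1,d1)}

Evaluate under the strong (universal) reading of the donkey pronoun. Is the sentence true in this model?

"her" takes "an assistant" as antecedent and "it" takes "a dataset"; both are donkey pronouns co-varying with the restrictor.
Strong reading: for every (p,d,a) with shared(p,d,a), cleaned(a,d).
Restrictor triples: (p1,d1,a1)→cleaned(a1,d1) ✓  (p1,d1,a3)→cleaned(a3,d1) ✓  (p1,d3,a1)→cleaned(a1,d3) ✓  (p2,d1,a4)→cleaned(a4,d1) ✓  (p2,d2,a2)→cleaned(a2,d2) ✓  (p2,d3,a1)→cleaned(a1,d3) ✓  (p3,d1,a2)→cleaned(a2,d1) ✓  (p3,d2,a1)→cleaned(a1,d2) ✓  (p4,d1,a1)→cleaned(a1,d1) ✓  (p4,d2,a4)→cleaned(a4,d2) ✓  (p4,d3,a3)→cleaned(a3,d3) ✓  (p5,d1,a4)→cleaned(a4,d1) ✓
Every restrictor triple satisfies the scope.

True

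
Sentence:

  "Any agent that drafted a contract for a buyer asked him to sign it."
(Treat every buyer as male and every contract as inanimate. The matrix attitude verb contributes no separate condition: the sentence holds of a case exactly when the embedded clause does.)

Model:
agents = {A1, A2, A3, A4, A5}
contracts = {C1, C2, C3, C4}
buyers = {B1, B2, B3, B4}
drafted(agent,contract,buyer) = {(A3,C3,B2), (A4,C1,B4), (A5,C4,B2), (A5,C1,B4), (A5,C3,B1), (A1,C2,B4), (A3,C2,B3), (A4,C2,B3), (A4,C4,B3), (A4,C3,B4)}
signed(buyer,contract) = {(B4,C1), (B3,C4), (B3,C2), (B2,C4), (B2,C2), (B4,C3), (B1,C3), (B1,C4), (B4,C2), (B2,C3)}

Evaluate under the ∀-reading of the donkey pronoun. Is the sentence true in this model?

True

"him" takes "a buyer" as antecedent and "it" takes "a contract"; both are donkey pronouns co-varying with the restrictor.
Strong reading: for every (a,c,b) with drafted(a,c,b), signed(b,c).
Restrictor triples: (A1,C2,B4)→signed(B4,C2) ✓  (A3,C2,B3)→signed(B3,C2) ✓  (A3,C3,B2)→signed(B2,C3) ✓  (A4,C1,B4)→signed(B4,C1) ✓  (A4,C2,B3)→signed(B3,C2) ✓  (A4,C3,B4)→signed(B4,C3) ✓  (A4,C4,B3)→signed(B3,C4) ✓  (A5,C1,B4)→signed(B4,C1) ✓  (A5,C3,B1)→signed(B1,C3) ✓  (A5,C4,B2)→signed(B2,C4) ✓
Every restrictor triple satisfies the scope.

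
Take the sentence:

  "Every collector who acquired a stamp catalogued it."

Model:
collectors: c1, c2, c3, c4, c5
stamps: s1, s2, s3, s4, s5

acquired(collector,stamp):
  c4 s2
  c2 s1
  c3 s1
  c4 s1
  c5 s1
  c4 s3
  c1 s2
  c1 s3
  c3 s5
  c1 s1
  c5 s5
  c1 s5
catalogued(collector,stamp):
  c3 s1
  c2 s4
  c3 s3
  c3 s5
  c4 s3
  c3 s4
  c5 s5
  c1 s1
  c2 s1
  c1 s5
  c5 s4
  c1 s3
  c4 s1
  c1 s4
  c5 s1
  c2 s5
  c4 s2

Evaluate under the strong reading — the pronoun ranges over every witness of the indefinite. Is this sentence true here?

"it" takes "a stamp" as antecedent — a donkey pronoun bound across the clause boundary.
Strong reading: for every (c,s) with acquired(c,s), catalogued(c,s).
Restrictor pairs: (c1,s1) ✓  (c1,s2) ✗  (c1,s3) ✓  (c1,s5) ✓  (c2,s1) ✓  (c3,s1) ✓  (c3,s5) ✓  (c4,s1) ✓  (c4,s2) ✓  (c4,s3) ✓  (c5,s1) ✓  (c5,s5) ✓
Counterexample: (c1,s2) is in acquired but fails the scope.

False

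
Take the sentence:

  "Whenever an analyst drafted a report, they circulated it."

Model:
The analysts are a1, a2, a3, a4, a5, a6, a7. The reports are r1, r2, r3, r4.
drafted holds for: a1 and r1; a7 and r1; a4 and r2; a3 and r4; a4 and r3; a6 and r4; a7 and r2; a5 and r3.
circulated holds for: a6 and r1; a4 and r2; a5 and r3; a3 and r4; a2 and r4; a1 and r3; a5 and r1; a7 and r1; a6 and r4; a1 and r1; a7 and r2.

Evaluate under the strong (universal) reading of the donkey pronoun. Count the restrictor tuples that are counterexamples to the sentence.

1

"it" takes "a report" as antecedent — a donkey pronoun bound across the clause boundary.
Strong reading: for every (a,r) with drafted(a,r), circulated(a,r).
Restrictor pairs: (a1,r1) ✓  (a3,r4) ✓  (a4,r2) ✓  (a4,r3) ✗  (a5,r3) ✓  (a6,r4) ✓  (a7,r1) ✓  (a7,r2) ✓
Counterexamples (restrictor pairs failing the scope): 1.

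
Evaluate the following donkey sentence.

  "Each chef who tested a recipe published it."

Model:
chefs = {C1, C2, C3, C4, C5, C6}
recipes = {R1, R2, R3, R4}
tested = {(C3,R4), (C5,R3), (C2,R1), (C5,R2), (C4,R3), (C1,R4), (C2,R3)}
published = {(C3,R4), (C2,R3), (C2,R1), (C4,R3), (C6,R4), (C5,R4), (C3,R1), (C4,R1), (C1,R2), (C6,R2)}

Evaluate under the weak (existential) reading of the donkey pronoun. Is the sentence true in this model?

"it" takes "a recipe" as antecedent — a donkey pronoun bound across the clause boundary.
Weak reading: every chef c with some tested-recipe has at least one tested-recipe r such that published(c,r).
Per chef: C1:✗  C2:✓  C3:✓  C4:✓  C5:✗
C1 has no witness among its tested-recipes.

False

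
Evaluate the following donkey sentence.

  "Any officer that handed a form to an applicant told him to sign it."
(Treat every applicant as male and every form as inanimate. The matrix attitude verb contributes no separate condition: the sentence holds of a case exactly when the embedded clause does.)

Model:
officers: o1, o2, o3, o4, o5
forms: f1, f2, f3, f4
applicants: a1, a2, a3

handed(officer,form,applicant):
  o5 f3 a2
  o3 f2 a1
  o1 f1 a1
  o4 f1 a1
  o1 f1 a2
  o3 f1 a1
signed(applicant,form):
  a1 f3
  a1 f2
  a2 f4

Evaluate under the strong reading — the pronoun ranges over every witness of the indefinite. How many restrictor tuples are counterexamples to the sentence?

"him" takes "an applicant" as antecedent and "it" takes "a form"; both are donkey pronouns co-varying with the restrictor.
Strong reading: for every (o,f,a) with handed(o,f,a), signed(a,f).
Restrictor triples: (o1,f1,a1)→signed(a1,f1) ✗  (o1,f1,a2)→signed(a2,f1) ✗  (o3,f1,a1)→signed(a1,f1) ✗  (o3,f2,a1)→signed(a1,f2) ✓  (o4,f1,a1)→signed(a1,f1) ✗  (o5,f3,a2)→signed(a2,f3) ✗
Counterexamples (restrictor triples failing the scope): 5.

5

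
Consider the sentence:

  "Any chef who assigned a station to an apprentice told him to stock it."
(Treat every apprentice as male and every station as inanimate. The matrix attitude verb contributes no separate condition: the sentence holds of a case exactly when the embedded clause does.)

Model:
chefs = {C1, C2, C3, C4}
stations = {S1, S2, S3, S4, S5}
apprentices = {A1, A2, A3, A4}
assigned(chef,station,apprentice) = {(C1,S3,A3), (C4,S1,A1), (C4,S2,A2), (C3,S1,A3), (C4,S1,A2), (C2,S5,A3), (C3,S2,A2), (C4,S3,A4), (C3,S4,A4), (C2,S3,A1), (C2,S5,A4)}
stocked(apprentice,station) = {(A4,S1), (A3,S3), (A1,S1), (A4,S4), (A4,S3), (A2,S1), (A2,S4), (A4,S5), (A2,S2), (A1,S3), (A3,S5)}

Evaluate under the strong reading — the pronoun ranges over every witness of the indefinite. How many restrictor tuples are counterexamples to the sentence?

"him" takes "an apprentice" as antecedent and "it" takes "a station"; both are donkey pronouns co-varying with the restrictor.
Strong reading: for every (c,s,a) with assigned(c,s,a), stocked(a,s).
Restrictor triples: (C1,S3,A3)→stocked(A3,S3) ✓  (C2,S3,A1)→stocked(A1,S3) ✓  (C2,S5,A3)→stocked(A3,S5) ✓  (C2,S5,A4)→stocked(A4,S5) ✓  (C3,S1,A3)→stocked(A3,S1) ✗  (C3,S2,A2)→stocked(A2,S2) ✓  (C3,S4,A4)→stocked(A4,S4) ✓  (C4,S1,A1)→stocked(A1,S1) ✓  (C4,S1,A2)→stocked(A2,S1) ✓  (C4,S2,A2)→stocked(A2,S2) ✓  (C4,S3,A4)→stocked(A4,S3) ✓
Counterexamples (restrictor triples failing the scope): 1.

1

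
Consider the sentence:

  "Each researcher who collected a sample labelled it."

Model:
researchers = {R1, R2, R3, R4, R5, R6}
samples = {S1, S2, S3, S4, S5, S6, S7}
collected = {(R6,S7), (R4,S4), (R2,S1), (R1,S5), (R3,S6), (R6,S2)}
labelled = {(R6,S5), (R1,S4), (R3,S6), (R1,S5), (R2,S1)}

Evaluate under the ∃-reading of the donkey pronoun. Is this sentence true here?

"it" takes "a sample" as antecedent — a donkey pronoun bound across the clause boundary.
Weak reading: every researcher r with some collected-sample has at least one collected-sample s such that labelled(r,s).
Per researcher: R1:✓  R2:✓  R3:✓  R4:✗  R6:✗
R4 has no witness among its collected-samples.

False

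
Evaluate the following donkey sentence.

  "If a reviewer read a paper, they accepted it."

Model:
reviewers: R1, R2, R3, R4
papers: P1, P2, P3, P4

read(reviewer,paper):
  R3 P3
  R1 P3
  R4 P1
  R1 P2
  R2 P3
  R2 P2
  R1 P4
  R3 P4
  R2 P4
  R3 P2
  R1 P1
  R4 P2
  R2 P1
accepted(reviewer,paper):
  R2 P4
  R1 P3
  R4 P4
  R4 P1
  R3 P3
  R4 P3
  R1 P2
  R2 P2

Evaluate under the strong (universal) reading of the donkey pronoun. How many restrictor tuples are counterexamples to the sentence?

7

"it" takes "a paper" as antecedent — a donkey pronoun bound across the clause boundary.
Strong reading: for every (r,p) with read(r,p), accepted(r,p).
Restrictor pairs: (R1,P1) ✗  (R1,P2) ✓  (R1,P3) ✓  (R1,P4) ✗  (R2,P1) ✗  (R2,P2) ✓  (R2,P3) ✗  (R2,P4) ✓  (R3,P2) ✗  (R3,P3) ✓  (R3,P4) ✗  (R4,P1) ✓  (R4,P2) ✗
Counterexamples (restrictor pairs failing the scope): 7.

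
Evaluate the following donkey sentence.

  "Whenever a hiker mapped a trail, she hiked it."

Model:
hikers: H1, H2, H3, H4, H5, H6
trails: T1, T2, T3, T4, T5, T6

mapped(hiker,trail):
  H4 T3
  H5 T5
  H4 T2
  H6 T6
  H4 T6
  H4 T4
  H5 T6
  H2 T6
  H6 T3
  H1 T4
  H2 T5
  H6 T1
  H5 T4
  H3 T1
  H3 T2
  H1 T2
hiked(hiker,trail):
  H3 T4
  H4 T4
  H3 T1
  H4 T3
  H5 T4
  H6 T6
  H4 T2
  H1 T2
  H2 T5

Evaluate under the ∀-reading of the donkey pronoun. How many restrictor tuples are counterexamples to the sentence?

8

"it" takes "a trail" as antecedent — a donkey pronoun bound across the clause boundary.
Strong reading: for every (h,t) with mapped(h,t), hiked(h,t).
Restrictor pairs: (H1,T2) ✓  (H1,T4) ✗  (H2,T5) ✓  (H2,T6) ✗  (H3,T1) ✓  (H3,T2) ✗  (H4,T2) ✓  (H4,T3) ✓  (H4,T4) ✓  (H4,T6) ✗  (H5,T4) ✓  (H5,T5) ✗  (H5,T6) ✗  (H6,T1) ✗  (H6,T3) ✗  (H6,T6) ✓
Counterexamples (restrictor pairs failing the scope): 8.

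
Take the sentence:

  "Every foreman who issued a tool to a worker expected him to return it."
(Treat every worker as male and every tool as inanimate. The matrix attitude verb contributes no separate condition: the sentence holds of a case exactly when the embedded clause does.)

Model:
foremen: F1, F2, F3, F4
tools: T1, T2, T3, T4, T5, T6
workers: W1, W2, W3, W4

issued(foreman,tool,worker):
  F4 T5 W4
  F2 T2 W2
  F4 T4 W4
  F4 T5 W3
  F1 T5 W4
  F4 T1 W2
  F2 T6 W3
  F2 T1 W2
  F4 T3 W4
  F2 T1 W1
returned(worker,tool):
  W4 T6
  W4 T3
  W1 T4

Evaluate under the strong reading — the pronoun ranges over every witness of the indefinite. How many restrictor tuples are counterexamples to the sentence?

"him" takes "a worker" as antecedent and "it" takes "a tool"; both are donkey pronouns co-varying with the restrictor.
Strong reading: for every (f,t,w) with issued(f,t,w), returned(w,t).
Restrictor triples: (F1,T5,W4)→returned(W4,T5) ✗  (F2,T1,W1)→returned(W1,T1) ✗  (F2,T1,W2)→returned(W2,T1) ✗  (F2,T2,W2)→returned(W2,T2) ✗  (F2,T6,W3)→returned(W3,T6) ✗  (F4,T1,W2)→returned(W2,T1) ✗  (F4,T3,W4)→returned(W4,T3) ✓  (F4,T4,W4)→returned(W4,T4) ✗  (F4,T5,W3)→returned(W3,T5) ✗  (F4,T5,W4)→returned(W4,T5) ✗
Counterexamples (restrictor triples failing the scope): 9.

9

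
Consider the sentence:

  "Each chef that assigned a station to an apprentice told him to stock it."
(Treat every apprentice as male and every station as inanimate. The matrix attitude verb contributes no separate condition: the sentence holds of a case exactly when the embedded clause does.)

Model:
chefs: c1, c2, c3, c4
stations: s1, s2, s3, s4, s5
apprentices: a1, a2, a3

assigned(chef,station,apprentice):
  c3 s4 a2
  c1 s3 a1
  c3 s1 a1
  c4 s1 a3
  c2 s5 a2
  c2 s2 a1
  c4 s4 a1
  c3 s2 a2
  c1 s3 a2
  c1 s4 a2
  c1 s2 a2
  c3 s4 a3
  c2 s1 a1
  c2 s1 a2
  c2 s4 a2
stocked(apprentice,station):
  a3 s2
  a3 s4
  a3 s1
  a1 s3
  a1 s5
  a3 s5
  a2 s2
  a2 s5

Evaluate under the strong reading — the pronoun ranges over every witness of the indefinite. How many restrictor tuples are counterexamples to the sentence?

"him" takes "an apprentice" as antecedent and "it" takes "a station"; both are donkey pronouns co-varying with the restrictor.
Strong reading: for every (c,s,a) with assigned(c,s,a), stocked(a,s).
Restrictor triples: (c1,s2,a2)→stocked(a2,s2) ✓  (c1,s3,a1)→stocked(a1,s3) ✓  (c1,s3,a2)→stocked(a2,s3) ✗  (c1,s4,a2)→stocked(a2,s4) ✗  (c2,s1,a1)→stocked(a1,s1) ✗  (c2,s1,a2)→stocked(a2,s1) ✗  (c2,s2,a1)→stocked(a1,s2) ✗  (c2,s4,a2)→stocked(a2,s4) ✗  (c2,s5,a2)→stocked(a2,s5) ✓  (c3,s1,a1)→stocked(a1,s1) ✗  (c3,s2,a2)→stocked(a2,s2) ✓  (c3,s4,a2)→stocked(a2,s4) ✗  (c3,s4,a3)→stocked(a3,s4) ✓  (c4,s1,a3)→stocked(a3,s1) ✓  (c4,s4,a1)→stocked(a1,s4) ✗
Counterexamples (restrictor triples failing the scope): 9.

9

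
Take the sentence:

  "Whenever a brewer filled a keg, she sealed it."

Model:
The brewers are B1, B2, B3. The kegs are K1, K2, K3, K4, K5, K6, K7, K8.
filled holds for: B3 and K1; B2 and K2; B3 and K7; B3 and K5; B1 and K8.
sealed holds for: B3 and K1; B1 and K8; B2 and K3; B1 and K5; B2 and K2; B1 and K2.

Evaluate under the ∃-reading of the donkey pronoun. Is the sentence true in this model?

"it" takes "a keg" as antecedent — a donkey pronoun bound across the clause boundary.
Weak reading: every brewer b with some filled-keg has at least one filled-keg k such that sealed(b,k).
Per brewer: B1:✓  B2:✓  B3:✓
Every brewer in the restrictor has a witness.

True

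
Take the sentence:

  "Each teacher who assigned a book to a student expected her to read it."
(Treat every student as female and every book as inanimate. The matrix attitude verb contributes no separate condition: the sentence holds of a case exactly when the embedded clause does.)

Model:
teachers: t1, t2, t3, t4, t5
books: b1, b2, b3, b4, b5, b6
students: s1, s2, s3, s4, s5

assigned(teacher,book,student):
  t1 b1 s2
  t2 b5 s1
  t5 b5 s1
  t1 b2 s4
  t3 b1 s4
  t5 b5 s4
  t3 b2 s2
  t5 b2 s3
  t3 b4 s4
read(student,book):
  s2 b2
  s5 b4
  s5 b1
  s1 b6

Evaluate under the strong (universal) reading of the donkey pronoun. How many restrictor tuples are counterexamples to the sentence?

"her" takes "a student" as antecedent and "it" takes "a book"; both are donkey pronouns co-varying with the restrictor.
Strong reading: for every (t,b,s) with assigned(t,b,s), read(s,b).
Restrictor triples: (t1,b1,s2)→read(s2,b1) ✗  (t1,b2,s4)→read(s4,b2) ✗  (t2,b5,s1)→read(s1,b5) ✗  (t3,b1,s4)→read(s4,b1) ✗  (t3,b2,s2)→read(s2,b2) ✓  (t3,b4,s4)→read(s4,b4) ✗  (t5,b2,s3)→read(s3,b2) ✗  (t5,b5,s1)→read(s1,b5) ✗  (t5,b5,s4)→read(s4,b5) ✗
Counterexamples (restrictor triples failing the scope): 8.

8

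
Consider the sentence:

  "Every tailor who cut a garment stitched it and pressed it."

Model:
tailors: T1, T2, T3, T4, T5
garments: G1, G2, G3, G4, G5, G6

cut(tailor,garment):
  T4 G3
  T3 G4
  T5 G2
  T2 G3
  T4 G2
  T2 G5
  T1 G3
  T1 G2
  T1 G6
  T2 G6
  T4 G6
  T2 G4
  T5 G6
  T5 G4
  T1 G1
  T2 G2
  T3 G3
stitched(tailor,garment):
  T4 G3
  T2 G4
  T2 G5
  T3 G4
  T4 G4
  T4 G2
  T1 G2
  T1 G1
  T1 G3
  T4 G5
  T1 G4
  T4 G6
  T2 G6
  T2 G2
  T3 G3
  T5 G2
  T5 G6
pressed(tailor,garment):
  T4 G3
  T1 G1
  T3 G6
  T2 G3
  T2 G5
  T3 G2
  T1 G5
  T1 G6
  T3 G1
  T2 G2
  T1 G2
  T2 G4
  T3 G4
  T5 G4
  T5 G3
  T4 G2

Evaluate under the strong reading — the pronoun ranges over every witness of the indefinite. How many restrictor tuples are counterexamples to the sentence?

"it" takes "a garment" as antecedent — a donkey pronoun bound across the clause boundary.
Strong reading: for every (t,g) with cut(t,g), stitched(t,g) ∧ pressed(t,g).
Restrictor pairs: (T1,G1) ✓  (T1,G2) ✓  (T1,G3) ✗  (T1,G6) ✗  (T2,G2) ✓  (T2,G3) ✗  (T2,G4) ✓  (T2,G5) ✓  (T2,G6) ✗  (T3,G3) ✗  (T3,G4) ✓  (T4,G2) ✓  (T4,G3) ✓  (T4,G6) ✗  (T5,G2) ✗  (T5,G4) ✗  (T5,G6) ✗
Counterexamples (restrictor pairs failing the scope): 9.

9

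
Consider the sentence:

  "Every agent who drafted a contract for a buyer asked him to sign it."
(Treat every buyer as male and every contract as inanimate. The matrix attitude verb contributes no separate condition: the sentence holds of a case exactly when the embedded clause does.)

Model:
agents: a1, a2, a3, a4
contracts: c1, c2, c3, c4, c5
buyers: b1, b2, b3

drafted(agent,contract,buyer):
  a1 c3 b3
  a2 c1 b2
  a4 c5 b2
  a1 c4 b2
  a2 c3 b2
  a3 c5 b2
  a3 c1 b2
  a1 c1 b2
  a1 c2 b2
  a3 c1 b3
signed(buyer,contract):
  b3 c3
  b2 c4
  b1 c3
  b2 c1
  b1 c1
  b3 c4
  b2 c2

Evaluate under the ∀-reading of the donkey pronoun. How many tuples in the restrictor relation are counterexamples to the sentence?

"him" takes "a buyer" as antecedent and "it" takes "a contract"; both are donkey pronouns co-varying with the restrictor.
Strong reading: for every (a,c,b) with drafted(a,c,b), signed(b,c).
Restrictor triples: (a1,c1,b2)→signed(b2,c1) ✓  (a1,c2,b2)→signed(b2,c2) ✓  (a1,c3,b3)→signed(b3,c3) ✓  (a1,c4,b2)→signed(b2,c4) ✓  (a2,c1,b2)→signed(b2,c1) ✓  (a2,c3,b2)→signed(b2,c3) ✗  (a3,c1,b2)→signed(b2,c1) ✓  (a3,c1,b3)→signed(b3,c1) ✗  (a3,c5,b2)→signed(b2,c5) ✗  (a4,c5,b2)→signed(b2,c5) ✗
Counterexamples (restrictor triples failing the scope): 4.

4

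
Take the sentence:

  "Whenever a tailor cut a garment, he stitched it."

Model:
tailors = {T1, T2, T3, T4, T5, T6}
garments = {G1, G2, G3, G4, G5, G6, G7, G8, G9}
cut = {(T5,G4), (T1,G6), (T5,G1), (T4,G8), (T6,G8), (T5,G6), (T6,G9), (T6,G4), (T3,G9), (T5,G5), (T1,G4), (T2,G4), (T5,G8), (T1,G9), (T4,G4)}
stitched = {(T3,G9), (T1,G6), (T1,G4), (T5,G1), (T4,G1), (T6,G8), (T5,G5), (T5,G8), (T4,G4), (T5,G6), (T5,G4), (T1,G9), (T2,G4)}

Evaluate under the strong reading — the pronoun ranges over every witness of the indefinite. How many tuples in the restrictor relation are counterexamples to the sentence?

"it" takes "a garment" as antecedent — a donkey pronoun bound across the clause boundary.
Strong reading: for every (t,g) with cut(t,g), stitched(t,g).
Restrictor pairs: (T1,G4) ✓  (T1,G6) ✓  (T1,G9) ✓  (T2,G4) ✓  (T3,G9) ✓  (T4,G4) ✓  (T4,G8) ✗  (T5,G1) ✓  (T5,G4) ✓  (T5,G5) ✓  (T5,G6) ✓  (T5,G8) ✓  (T6,G4) ✗  (T6,G8) ✓  (T6,G9) ✗
Counterexamples (restrictor pairs failing the scope): 3.

3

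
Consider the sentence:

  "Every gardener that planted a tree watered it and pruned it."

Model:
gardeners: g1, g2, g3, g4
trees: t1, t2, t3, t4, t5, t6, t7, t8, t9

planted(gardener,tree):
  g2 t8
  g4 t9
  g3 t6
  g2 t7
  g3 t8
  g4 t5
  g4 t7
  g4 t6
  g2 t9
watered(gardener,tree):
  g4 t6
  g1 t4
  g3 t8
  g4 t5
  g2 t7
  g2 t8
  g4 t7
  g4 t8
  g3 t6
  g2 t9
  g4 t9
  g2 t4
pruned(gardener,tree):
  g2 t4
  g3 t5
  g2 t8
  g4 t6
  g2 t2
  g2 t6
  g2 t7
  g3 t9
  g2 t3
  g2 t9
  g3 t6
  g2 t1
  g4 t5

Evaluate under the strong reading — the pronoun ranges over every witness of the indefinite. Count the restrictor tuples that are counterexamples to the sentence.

"it" takes "a tree" as antecedent — a donkey pronoun bound across the clause boundary.
Strong reading: for every (g,t) with planted(g,t), watered(g,t) ∧ pruned(g,t).
Restrictor pairs: (g2,t7) ✓  (g2,t8) ✓  (g2,t9) ✓  (g3,t6) ✓  (g3,t8) ✗  (g4,t5) ✓  (g4,t6) ✓  (g4,t7) ✗  (g4,t9) ✗
Counterexamples (restrictor pairs failing the scope): 3.

3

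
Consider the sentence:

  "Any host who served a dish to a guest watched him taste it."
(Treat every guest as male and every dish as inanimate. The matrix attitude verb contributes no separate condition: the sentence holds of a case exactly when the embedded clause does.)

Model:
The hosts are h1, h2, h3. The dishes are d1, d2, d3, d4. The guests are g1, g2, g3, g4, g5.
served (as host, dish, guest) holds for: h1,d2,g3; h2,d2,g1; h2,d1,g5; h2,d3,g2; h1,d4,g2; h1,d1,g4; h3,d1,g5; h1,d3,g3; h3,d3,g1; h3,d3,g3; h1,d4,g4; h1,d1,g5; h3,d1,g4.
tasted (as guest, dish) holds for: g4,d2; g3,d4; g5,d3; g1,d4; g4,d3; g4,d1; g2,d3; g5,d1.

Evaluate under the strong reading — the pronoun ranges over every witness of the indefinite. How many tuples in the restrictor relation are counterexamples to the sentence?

7

"him" takes "a guest" as antecedent and "it" takes "a dish"; both are donkey pronouns co-varying with the restrictor.
Strong reading: for every (h,d,g) with served(h,d,g), tasted(g,d).
Restrictor triples: (h1,d1,g4)→tasted(g4,d1) ✓  (h1,d1,g5)→tasted(g5,d1) ✓  (h1,d2,g3)→tasted(g3,d2) ✗  (h1,d3,g3)→tasted(g3,d3) ✗  (h1,d4,g2)→tasted(g2,d4) ✗  (h1,d4,g4)→tasted(g4,d4) ✗  (h2,d1,g5)→tasted(g5,d1) ✓  (h2,d2,g1)→tasted(g1,d2) ✗  (h2,d3,g2)→tasted(g2,d3) ✓  (h3,d1,g4)→tasted(g4,d1) ✓  (h3,d1,g5)→tasted(g5,d1) ✓  (h3,d3,g1)→tasted(g1,d3) ✗  (h3,d3,g3)→tasted(g3,d3) ✗
Counterexamples (restrictor triples failing the scope): 7.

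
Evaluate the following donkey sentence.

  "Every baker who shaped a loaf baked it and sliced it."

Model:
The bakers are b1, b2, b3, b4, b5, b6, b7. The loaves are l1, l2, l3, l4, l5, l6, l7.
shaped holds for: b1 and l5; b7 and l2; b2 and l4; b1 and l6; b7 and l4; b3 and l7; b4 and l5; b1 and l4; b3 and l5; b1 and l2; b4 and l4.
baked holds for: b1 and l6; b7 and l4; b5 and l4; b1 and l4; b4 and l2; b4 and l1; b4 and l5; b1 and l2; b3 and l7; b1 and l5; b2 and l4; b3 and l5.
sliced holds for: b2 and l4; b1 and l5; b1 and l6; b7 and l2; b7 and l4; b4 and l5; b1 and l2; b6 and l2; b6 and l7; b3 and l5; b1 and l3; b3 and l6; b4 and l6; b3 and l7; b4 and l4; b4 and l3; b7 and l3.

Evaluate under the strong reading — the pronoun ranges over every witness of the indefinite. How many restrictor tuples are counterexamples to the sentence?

"it" takes "a loaf" as antecedent — a donkey pronoun bound across the clause boundary.
Strong reading: for every (b,l) with shaped(b,l), baked(b,l) ∧ sliced(b,l).
Restrictor pairs: (b1,l2) ✓  (b1,l4) ✗  (b1,l5) ✓  (b1,l6) ✓  (b2,l4) ✓  (b3,l5) ✓  (b3,l7) ✓  (b4,l4) ✗  (b4,l5) ✓  (b7,l2) ✗  (b7,l4) ✓
Counterexamples (restrictor pairs failing the scope): 3.

3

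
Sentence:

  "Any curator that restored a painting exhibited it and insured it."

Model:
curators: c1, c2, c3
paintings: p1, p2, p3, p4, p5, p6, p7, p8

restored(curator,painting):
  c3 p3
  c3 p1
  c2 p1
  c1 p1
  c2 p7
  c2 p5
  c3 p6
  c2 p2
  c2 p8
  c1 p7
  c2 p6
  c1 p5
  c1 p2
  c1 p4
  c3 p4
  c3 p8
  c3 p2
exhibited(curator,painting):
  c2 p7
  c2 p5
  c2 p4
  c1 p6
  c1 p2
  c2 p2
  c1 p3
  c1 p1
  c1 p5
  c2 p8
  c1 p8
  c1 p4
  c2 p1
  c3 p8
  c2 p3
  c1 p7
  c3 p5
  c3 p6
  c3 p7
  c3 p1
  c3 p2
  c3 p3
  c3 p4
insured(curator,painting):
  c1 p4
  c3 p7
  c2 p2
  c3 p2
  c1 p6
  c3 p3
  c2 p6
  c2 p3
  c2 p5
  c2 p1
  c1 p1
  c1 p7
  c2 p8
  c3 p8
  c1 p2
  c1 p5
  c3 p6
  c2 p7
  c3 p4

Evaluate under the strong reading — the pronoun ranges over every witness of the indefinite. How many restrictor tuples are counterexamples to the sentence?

"it" takes "a painting" as antecedent — a donkey pronoun bound across the clause boundary.
Strong reading: for every (c,p) with restored(c,p), exhibited(c,p) ∧ insured(c,p).
Restrictor pairs: (c1,p1) ✓  (c1,p2) ✓  (c1,p4) ✓  (c1,p5) ✓  (c1,p7) ✓  (c2,p1) ✓  (c2,p2) ✓  (c2,p5) ✓  (c2,p6) ✗  (c2,p7) ✓  (c2,p8) ✓  (c3,p1) ✗  (c3,p2) ✓  (c3,p3) ✓  (c3,p4) ✓  (c3,p6) ✓  (c3,p8) ✓
Counterexamples (restrictor pairs failing the scope): 2.

2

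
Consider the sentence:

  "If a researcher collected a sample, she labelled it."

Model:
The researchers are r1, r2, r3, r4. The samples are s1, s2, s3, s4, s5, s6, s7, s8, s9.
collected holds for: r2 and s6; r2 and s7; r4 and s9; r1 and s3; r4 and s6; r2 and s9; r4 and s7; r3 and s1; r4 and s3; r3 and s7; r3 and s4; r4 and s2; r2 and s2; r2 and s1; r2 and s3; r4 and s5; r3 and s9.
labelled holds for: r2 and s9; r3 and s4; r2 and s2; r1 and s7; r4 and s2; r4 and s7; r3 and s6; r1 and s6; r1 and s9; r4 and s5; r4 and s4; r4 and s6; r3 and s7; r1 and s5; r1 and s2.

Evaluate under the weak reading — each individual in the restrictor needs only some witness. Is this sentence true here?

False

"it" takes "a sample" as antecedent — a donkey pronoun bound across the clause boundary.
Weak reading: every researcher r with some collected-sample has at least one collected-sample s such that labelled(r,s).
Per researcher: r1:✗  r2:✓  r3:✓  r4:✓
r1 has no witness among its collected-samples.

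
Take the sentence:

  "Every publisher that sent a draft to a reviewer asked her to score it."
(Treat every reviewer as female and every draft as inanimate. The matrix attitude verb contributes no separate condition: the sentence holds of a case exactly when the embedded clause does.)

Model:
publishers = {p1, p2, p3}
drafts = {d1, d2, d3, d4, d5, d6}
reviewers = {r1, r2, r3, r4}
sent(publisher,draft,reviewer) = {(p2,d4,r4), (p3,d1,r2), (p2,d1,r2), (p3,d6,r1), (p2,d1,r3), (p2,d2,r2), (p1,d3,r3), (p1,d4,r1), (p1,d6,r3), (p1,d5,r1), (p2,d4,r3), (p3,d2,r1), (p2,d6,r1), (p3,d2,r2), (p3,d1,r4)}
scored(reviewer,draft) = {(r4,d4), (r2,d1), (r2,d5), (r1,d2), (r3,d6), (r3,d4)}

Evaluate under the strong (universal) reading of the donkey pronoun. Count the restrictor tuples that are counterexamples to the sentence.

"her" takes "a reviewer" as antecedent and "it" takes "a draft"; both are donkey pronouns co-varying with the restrictor.
Strong reading: for every (p,d,r) with sent(p,d,r), scored(r,d).
Restrictor triples: (p1,d3,r3)→scored(r3,d3) ✗  (p1,d4,r1)→scored(r1,d4) ✗  (p1,d5,r1)→scored(r1,d5) ✗  (p1,d6,r3)→scored(r3,d6) ✓  (p2,d1,r2)→scored(r2,d1) ✓  (p2,d1,r3)→scored(r3,d1) ✗  (p2,d2,r2)→scored(r2,d2) ✗  (p2,d4,r3)→scored(r3,d4) ✓  (p2,d4,r4)→scored(r4,d4) ✓  (p2,d6,r1)→scored(r1,d6) ✗  (p3,d1,r2)→scored(r2,d1) ✓  (p3,d1,r4)→scored(r4,d1) ✗  (p3,d2,r1)→scored(r1,d2) ✓  (p3,d2,r2)→scored(r2,d2) ✗  (p3,d6,r1)→scored(r1,d6) ✗
Counterexamples (restrictor triples failing the scope): 9.

9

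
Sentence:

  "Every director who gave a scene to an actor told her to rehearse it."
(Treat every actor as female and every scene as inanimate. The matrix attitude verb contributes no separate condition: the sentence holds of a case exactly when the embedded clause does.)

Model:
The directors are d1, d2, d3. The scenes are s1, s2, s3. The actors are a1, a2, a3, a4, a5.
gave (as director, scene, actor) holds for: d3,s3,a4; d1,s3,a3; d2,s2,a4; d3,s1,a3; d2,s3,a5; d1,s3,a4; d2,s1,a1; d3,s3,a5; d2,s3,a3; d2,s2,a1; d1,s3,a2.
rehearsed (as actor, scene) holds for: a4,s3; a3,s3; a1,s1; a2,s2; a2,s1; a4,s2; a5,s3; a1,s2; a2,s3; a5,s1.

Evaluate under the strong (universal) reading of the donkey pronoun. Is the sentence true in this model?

"her" takes "an actor" as antecedent and "it" takes "a scene"; both are donkey pronouns co-varying with the restrictor.
Strong reading: for every (d,s,a) with gave(d,s,a), rehearsed(a,s).
Restrictor triples: (d1,s3,a2)→rehearsed(a2,s3) ✓  (d1,s3,a3)→rehearsed(a3,s3) ✓  (d1,s3,a4)→rehearsed(a4,s3) ✓  (d2,s1,a1)→rehearsed(a1,s1) ✓  (d2,s2,a1)→rehearsed(a1,s2) ✓  (d2,s2,a4)→rehearsed(a4,s2) ✓  (d2,s3,a3)→rehearsed(a3,s3) ✓  (d2,s3,a5)→rehearsed(a5,s3) ✓  (d3,s1,a3)→rehearsed(a3,s1) ✗  (d3,s3,a4)→rehearsed(a4,s3) ✓  (d3,s3,a5)→rehearsed(a5,s3) ✓
Counterexample: (d3,s1,a3) — rehearsed(a3,s1) does not hold.

False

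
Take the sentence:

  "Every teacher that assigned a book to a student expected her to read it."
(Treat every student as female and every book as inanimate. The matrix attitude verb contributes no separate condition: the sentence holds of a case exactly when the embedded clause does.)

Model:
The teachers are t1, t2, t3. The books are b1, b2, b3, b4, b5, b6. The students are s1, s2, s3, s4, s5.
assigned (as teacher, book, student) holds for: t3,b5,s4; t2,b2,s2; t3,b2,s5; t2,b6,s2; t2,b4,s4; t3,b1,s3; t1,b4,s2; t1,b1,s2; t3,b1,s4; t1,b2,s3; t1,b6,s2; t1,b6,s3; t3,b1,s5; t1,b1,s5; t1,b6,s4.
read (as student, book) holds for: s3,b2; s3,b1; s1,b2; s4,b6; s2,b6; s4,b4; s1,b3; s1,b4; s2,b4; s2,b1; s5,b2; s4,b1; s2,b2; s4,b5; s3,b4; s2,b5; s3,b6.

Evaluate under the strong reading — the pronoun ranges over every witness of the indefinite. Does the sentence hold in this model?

False

"her" takes "a student" as antecedent and "it" takes "a book"; both are donkey pronouns co-varying with the restrictor.
Strong reading: for every (t,b,s) with assigned(t,b,s), read(s,b).
Restrictor triples: (t1,b1,s2)→read(s2,b1) ✓  (t1,b1,s5)→read(s5,b1) ✗  (t1,b2,s3)→read(s3,b2) ✓  (t1,b4,s2)→read(s2,b4) ✓  (t1,b6,s2)→read(s2,b6) ✓  (t1,b6,s3)→read(s3,b6) ✓  (t1,b6,s4)→read(s4,b6) ✓  (t2,b2,s2)→read(s2,b2) ✓  (t2,b4,s4)→read(s4,b4) ✓  (t2,b6,s2)→read(s2,b6) ✓  (t3,b1,s3)→read(s3,b1) ✓  (t3,b1,s4)→read(s4,b1) ✓  (t3,b1,s5)→read(s5,b1) ✗  (t3,b2,s5)→read(s5,b2) ✓  (t3,b5,s4)→read(s4,b5) ✓
Counterexample: (t1,b1,s5) — read(s5,b1) does not hold.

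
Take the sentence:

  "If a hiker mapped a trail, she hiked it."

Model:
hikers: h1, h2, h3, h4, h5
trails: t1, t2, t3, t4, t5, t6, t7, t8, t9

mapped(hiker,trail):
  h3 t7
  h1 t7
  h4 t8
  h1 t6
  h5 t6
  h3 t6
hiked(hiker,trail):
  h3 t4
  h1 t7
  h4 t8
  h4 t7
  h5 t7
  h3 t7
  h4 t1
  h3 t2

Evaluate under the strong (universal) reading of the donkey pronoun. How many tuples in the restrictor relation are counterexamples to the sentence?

"it" takes "a trail" as antecedent — a donkey pronoun bound across the clause boundary.
Strong reading: for every (h,t) with mapped(h,t), hiked(h,t).
Restrictor pairs: (h1,t6) ✗  (h1,t7) ✓  (h3,t6) ✗  (h3,t7) ✓  (h4,t8) ✓  (h5,t6) ✗
Counterexamples (restrictor pairs failing the scope): 3.

3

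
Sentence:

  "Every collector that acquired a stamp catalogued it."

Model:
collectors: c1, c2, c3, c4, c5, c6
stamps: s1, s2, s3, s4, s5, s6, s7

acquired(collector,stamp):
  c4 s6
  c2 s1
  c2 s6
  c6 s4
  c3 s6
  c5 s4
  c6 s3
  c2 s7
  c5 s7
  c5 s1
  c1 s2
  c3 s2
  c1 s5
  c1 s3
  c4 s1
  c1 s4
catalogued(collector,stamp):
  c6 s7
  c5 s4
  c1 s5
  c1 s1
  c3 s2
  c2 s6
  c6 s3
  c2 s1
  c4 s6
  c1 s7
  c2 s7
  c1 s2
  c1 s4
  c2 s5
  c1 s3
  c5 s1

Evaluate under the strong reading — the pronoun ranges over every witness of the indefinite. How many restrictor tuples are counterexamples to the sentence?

"it" takes "a stamp" as antecedent — a donkey pronoun bound across the clause boundary.
Strong reading: for every (c,s) with acquired(c,s), catalogued(c,s).
Restrictor pairs: (c1,s2) ✓  (c1,s3) ✓  (c1,s4) ✓  (c1,s5) ✓  (c2,s1) ✓  (c2,s6) ✓  (c2,s7) ✓  (c3,s2) ✓  (c3,s6) ✗  (c4,s1) ✗  (c4,s6) ✓  (c5,s1) ✓  (c5,s4) ✓  (c5,s7) ✗  (c6,s3) ✓  (c6,s4) ✗
Counterexamples (restrictor pairs failing the scope): 4.

4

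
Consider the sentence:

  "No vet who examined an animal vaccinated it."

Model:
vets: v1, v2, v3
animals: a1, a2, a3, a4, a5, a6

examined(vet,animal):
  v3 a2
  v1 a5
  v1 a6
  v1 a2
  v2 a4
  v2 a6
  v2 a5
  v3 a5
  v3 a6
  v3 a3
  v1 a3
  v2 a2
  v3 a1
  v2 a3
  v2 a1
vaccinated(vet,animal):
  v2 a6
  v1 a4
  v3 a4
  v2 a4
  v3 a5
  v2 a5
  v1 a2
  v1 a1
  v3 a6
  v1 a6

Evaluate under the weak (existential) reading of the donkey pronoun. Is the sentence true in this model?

"it" takes "an animal" as antecedent — a donkey pronoun bound across the clause boundary.
Truth condition: for no (v,a) with examined(v,a) does vaccinated(v,a) hold.
Restrictor pairs — does the scope hold? (v1,a2):holds  (v1,a3):fails  (v1,a5):fails  (v1,a6):holds  (v2,a1):fails  (v2,a2):fails  (v2,a3):fails  (v2,a4):holds  (v2,a5):holds  (v2,a6):holds  (v3,a1):fails  (v3,a2):fails  (v3,a3):fails  (v3,a5):holds  (v3,a6):holds
Scope holds for 7 pair(s), so the sentence is false.

False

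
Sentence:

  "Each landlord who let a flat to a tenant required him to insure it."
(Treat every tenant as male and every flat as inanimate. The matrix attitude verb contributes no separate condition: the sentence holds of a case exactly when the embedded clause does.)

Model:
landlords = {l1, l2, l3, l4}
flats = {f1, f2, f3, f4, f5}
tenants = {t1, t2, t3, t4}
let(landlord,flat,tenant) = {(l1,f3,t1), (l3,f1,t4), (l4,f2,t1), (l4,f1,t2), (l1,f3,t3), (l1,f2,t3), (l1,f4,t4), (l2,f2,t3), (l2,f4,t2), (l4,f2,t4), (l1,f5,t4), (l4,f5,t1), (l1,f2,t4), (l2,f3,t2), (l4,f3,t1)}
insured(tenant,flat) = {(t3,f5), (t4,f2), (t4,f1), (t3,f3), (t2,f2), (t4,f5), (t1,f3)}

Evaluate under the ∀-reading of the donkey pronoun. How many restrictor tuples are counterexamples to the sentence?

8

"him" takes "a tenant" as antecedent and "it" takes "a flat"; both are donkey pronouns co-varying with the restrictor.
Strong reading: for every (l,f,t) with let(l,f,t), insured(t,f).
Restrictor triples: (l1,f2,t3)→insured(t3,f2) ✗  (l1,f2,t4)→insured(t4,f2) ✓  (l1,f3,t1)→insured(t1,f3) ✓  (l1,f3,t3)→insured(t3,f3) ✓  (l1,f4,t4)→insured(t4,f4) ✗  (l1,f5,t4)→insured(t4,f5) ✓  (l2,f2,t3)→insured(t3,f2) ✗  (l2,f3,t2)→insured(t2,f3) ✗  (l2,f4,t2)→insured(t2,f4) ✗  (l3,f1,t4)→insured(t4,f1) ✓  (l4,f1,t2)→insured(t2,f1) ✗  (l4,f2,t1)→insured(t1,f2) ✗  (l4,f2,t4)→insured(t4,f2) ✓  (l4,f3,t1)→insured(t1,f3) ✓  (l4,f5,t1)→insured(t1,f5) ✗
Counterexamples (restrictor triples failing the scope): 8.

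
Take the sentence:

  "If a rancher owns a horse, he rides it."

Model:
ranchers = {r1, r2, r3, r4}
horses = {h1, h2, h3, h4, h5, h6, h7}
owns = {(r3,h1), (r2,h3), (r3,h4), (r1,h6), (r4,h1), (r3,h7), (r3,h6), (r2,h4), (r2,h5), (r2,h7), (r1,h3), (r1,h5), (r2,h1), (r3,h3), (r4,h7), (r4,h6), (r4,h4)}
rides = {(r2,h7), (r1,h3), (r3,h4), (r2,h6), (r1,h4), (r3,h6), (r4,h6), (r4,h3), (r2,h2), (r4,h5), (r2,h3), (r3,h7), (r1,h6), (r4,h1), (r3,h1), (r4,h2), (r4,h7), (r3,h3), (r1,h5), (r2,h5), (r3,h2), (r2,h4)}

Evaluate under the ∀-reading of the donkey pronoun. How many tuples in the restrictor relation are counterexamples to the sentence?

2

"it" takes "a horse" as antecedent — a donkey pronoun bound across the clause boundary.
Strong reading: for every (r,h) with owns(r,h), rides(r,h).
Restrictor pairs: (r1,h3) ✓  (r1,h5) ✓  (r1,h6) ✓  (r2,h1) ✗  (r2,h3) ✓  (r2,h4) ✓  (r2,h5) ✓  (r2,h7) ✓  (r3,h1) ✓  (r3,h3) ✓  (r3,h4) ✓  (r3,h6) ✓  (r3,h7) ✓  (r4,h1) ✓  (r4,h4) ✗  (r4,h6) ✓  (r4,h7) ✓
Counterexamples (restrictor pairs failing the scope): 2.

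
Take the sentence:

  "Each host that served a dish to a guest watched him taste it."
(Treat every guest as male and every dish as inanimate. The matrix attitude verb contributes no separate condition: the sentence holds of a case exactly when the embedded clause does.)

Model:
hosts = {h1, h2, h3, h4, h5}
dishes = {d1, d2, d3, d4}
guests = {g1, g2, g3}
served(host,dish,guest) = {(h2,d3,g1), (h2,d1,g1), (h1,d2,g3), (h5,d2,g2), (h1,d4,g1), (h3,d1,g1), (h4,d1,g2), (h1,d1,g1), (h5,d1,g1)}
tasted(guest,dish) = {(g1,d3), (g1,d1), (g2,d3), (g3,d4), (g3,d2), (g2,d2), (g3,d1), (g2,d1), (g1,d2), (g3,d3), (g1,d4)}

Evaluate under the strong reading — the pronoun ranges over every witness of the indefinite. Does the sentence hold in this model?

"him" takes "a guest" as antecedent and "it" takes "a dish"; both are donkey pronouns co-varying with the restrictor.
Strong reading: for every (h,d,g) with served(h,d,g), tasted(g,d).
Restrictor triples: (h1,d1,g1)→tasted(g1,d1) ✓  (h1,d2,g3)→tasted(g3,d2) ✓  (h1,d4,g1)→tasted(g1,d4) ✓  (h2,d1,g1)→tasted(g1,d1) ✓  (h2,d3,g1)→tasted(g1,d3) ✓  (h3,d1,g1)→tasted(g1,d1) ✓  (h4,d1,g2)→tasted(g2,d1) ✓  (h5,d1,g1)→tasted(g1,d1) ✓  (h5,d2,g2)→tasted(g2,d2) ✓
Every restrictor triple satisfies the scope.

True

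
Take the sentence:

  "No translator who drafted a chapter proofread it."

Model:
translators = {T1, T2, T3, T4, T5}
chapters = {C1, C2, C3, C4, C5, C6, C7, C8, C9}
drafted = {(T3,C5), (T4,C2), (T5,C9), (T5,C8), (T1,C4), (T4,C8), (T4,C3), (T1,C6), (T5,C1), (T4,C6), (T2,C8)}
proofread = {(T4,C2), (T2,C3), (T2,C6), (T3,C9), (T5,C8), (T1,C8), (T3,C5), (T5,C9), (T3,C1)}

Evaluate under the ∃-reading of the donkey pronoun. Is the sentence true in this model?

"it" takes "a chapter" as antecedent — a donkey pronoun bound across the clause boundary.
Truth condition: for no (t,c) with drafted(t,c) does proofread(t,c) hold.
Restrictor pairs — does the scope hold? (T1,C4):fails  (T1,C6):fails  (T2,C8):fails  (T3,C5):holds  (T4,C2):holds  (T4,C3):fails  (T4,C6):fails  (T4,C8):fails  (T5,C1):fails  (T5,C8):holds  (T5,C9):holds
Scope holds for 4 pair(s), so the sentence is false.

False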